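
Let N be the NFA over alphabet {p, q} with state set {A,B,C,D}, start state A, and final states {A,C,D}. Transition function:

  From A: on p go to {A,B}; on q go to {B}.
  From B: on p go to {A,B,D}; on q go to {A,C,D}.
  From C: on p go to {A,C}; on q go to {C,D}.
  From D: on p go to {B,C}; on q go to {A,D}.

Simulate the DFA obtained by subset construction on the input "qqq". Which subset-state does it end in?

{A,B,C,D}

Start: {A}.
δ(A,q) = {B}.
Union: {B}.
After q: {B}.
δ(B,q) = {A,C,D}.
Union: {A,C,D}.
After q: {A,C,D}.
δ(A,q) = {B}; δ(C,q) = {C,D}; δ(D,q) = {A,D}.
Union: {A,B,C,D}.
After q: {A,B,C,D}.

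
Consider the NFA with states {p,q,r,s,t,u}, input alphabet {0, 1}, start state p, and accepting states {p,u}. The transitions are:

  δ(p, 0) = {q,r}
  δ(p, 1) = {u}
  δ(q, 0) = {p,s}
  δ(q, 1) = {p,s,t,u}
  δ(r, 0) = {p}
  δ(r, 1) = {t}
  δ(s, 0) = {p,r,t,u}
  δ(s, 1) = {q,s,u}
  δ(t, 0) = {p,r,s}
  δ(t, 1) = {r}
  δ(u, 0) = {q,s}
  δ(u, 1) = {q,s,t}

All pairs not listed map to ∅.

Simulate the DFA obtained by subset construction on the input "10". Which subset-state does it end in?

{q,s}

Start: {p}.
δ(p,1) = {u}.
Union: {u}.
After 1: {u}.
δ(u,0) = {q,s}.
Union: {q,s}.
After 0: {q,s}.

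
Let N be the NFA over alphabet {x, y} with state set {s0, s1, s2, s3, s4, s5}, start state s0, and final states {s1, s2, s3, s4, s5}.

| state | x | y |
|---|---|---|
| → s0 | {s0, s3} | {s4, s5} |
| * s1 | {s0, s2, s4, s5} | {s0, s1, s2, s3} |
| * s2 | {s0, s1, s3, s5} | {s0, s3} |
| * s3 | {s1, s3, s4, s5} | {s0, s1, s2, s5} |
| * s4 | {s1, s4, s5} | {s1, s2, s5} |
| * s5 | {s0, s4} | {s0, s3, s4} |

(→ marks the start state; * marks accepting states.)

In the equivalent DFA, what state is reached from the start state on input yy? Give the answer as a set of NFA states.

Start: {s0}.
δ(s0,y) = {s4, s5}.
Union: {s4, s5}.
After y: {s4, s5}.
δ(s4,y) = {s1, s2, s5}; δ(s5,y) = {s0, s3, s4}.
Union: {s0, s1, s2, s3, s4, s5}.
After y: {s0, s1, s2, s3, s4, s5}.

{s0, s1, s2, s3, s4, s5}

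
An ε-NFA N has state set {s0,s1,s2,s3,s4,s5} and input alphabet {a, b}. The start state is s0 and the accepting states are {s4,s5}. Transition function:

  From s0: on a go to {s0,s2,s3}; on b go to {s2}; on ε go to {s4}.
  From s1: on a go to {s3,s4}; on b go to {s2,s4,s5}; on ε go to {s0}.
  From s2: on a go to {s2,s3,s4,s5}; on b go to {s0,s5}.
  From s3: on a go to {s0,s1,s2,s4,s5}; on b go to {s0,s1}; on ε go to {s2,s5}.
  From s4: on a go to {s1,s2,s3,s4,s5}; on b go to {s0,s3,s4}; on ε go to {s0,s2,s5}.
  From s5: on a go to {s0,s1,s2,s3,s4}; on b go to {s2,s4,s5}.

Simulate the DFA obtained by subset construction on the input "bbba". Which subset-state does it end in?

{s0,s1,s2,s3,s4,s5}

Start: {s0,s2,s4,s5}.
δ(s0,b) = {s2}; δ(s2,b) = {s0,s5}; δ(s4,b) = {s0,s3,s4}; δ(s5,b) = {s2,s4,s5}.
Union: {s0,s2,s3,s4,s5}.
After b: {s0,s2,s3,s4,s5}.
δ(s0,b) = {s2}; δ(s2,b) = {s0,s5}; δ(s3,b) = {s0,s1}; δ(s4,b) = {s0,s3,s4}; δ(s5,b) = {s2,s4,s5}.
Union: {s0,s1,s2,s3,s4,s5}.
After b: {s0,s1,s2,s3,s4,s5}.
δ(s0,b) = {s2}; δ(s1,b) = {s2,s4,s5}; δ(s2,b) = {s0,s5}; δ(s3,b) = {s0,s1}; δ(s4,b) = {s0,s3,s4}; δ(s5,b) = {s2,s4,s5}.
Union: {s0,s1,s2,s3,s4,s5}.
After b: {s0,s1,s2,s3,s4,s5}.
δ(s0,a) = {s0,s2,s3}; δ(s1,a) = {s3,s4}; δ(s2,a) = {s2,s3,s4,s5}; δ(s3,a) = {s0,s1,s2,s4,s5}; δ(s4,a) = {s1,s2,s3,s4,s5}; δ(s5,a) = {s0,s1,s2,s3,s4}.
Union: {s0,s1,s2,s3,s4,s5}.
After a: {s0,s1,s2,s3,s4,s5}.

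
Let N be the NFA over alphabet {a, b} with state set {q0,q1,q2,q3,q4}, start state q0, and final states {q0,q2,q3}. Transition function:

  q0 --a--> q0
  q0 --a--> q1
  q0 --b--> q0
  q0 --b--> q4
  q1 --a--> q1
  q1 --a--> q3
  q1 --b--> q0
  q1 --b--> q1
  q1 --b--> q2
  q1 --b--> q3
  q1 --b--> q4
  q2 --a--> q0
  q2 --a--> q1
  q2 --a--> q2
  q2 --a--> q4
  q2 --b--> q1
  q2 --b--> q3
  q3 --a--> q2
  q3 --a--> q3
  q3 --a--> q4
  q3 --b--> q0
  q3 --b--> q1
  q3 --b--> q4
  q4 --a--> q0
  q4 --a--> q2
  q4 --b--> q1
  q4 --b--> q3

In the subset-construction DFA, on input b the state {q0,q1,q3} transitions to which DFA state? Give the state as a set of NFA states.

{q0,q1,q2,q3,q4}

δ(q0,b) = {q0,q4}; δ(q1,b) = {q0,q1,q2,q3,q4}; δ(q3,b) = {q0,q1,q4}.
Union: {q0,q1,q2,q3,q4}.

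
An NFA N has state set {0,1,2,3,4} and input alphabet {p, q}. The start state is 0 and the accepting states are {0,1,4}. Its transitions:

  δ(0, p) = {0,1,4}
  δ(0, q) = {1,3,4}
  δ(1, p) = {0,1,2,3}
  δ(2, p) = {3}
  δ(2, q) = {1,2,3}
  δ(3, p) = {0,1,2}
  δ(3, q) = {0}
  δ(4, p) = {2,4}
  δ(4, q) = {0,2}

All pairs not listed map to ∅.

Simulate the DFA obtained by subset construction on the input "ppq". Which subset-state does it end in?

{0,1,2,3,4}

Start: {0}.
δ(0,p) = {0,1,4}.
Union: {0,1,4}.
After p: {0,1,4}.
δ(0,p) = {0,1,4}; δ(1,p) = {0,1,2,3}; δ(4,p) = {2,4}.
Union: {0,1,2,3,4}.
After p: {0,1,2,3,4}.
δ(0,q) = {1,3,4}; δ(1,q) = ∅; δ(2,q) = {1,2,3}; δ(3,q) = {0}; δ(4,q) = {0,2}.
Union: {0,1,2,3,4}.
After q: {0,1,2,3,4}.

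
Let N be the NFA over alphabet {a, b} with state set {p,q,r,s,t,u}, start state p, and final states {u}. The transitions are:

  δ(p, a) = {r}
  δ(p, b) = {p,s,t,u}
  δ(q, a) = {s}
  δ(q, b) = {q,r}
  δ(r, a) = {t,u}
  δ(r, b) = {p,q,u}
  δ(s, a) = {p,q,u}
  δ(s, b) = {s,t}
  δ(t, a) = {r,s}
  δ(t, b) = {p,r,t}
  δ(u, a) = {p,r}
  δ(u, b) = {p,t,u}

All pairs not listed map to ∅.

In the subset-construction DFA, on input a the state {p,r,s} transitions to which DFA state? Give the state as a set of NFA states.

δ(p,a) = {r}; δ(r,a) = {t,u}; δ(s,a) = {p,q,u}.
Union: {p,q,r,t,u}.

{p,q,r,t,u}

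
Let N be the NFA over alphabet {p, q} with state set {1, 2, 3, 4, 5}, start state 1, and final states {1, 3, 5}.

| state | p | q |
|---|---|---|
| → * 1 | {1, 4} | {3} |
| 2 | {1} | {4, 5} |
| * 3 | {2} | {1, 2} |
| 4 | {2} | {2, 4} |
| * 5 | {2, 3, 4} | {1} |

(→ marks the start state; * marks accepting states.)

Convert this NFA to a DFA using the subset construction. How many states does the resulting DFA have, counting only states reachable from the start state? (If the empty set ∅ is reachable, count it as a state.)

13

Start state of the DFA: {1}.
{1} --p--> {1, 4}  [new]
{1} --q--> {3}  [new]
{1, 4} --p--> {1, 2, 4}  [new]
{1, 4} --q--> {2, 3, 4}  [new]
{3} --p--> {2}  [new]
{3} --q--> {1, 2}  [new]
{1, 2, 4} --p--> {1, 2, 4}  [seen]
{1, 2, 4} --q--> {2, 3, 4, 5}  [new]
{2, 3, 4} --p--> {1, 2}  [seen]
{2, 3, 4} --q--> {1, 2, 4, 5}  [new]
{2} --p--> {1}  [seen]
{2} --q--> {4, 5}  [new]
{1, 2} --p--> {1, 4}  [seen]
{1, 2} --q--> {3, 4, 5}  [new]
{2, 3, 4, 5} --p--> {1, 2, 3, 4}  [new]
{2, 3, 4, 5} --q--> {1, 2, 4, 5}  [seen]
{1, 2, 4, 5} --p--> {1, 2, 3, 4}  [seen]
{1, 2, 4, 5} --q--> {1, 2, 3, 4, 5}  [new]
{4, 5} --p--> {2, 3, 4}  [seen]
{4, 5} --q--> {1, 2, 4}  [seen]
{3, 4, 5} --p--> {2, 3, 4}  [seen]
{3, 4, 5} --q--> {1, 2, 4}  [seen]
{1, 2, 3, 4} --p--> {1, 2, 4}  [seen]
{1, 2, 3, 4} --q--> {1, 2, 3, 4, 5}  [seen]
{1, 2, 3, 4, 5} --p--> {1, 2, 3, 4}  [seen]
{1, 2, 3, 4, 5} --q--> {1, 2, 3, 4, 5}  [seen]
Reachable DFA states: {1}, {1, 4}, {3}, {1, 2, 4}, {2, 3, 4}, {2}, {1, 2}, {2, 3, 4, 5}, {1, 2, 4, 5}, {4, 5}, {3, 4, 5}, {1, 2, 3, 4}, {1, 2, 3, 4, 5}.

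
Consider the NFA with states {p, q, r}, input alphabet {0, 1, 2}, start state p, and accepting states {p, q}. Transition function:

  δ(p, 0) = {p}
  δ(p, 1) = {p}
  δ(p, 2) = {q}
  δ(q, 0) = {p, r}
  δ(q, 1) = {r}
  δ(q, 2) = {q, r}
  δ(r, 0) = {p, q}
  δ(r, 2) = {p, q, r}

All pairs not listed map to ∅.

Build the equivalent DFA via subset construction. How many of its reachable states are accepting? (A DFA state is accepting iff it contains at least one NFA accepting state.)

Start state of the DFA: {p}.
{p} --0--> {p}  [seen]
{p} --1--> {p}  [seen]
{p} --2--> {q}  [new]
{q} --0--> {p, r}  [new]
{q} --1--> {r}  [new]
{q} --2--> {q, r}  [new]
{p, r} --0--> {p, q}  [new]
{p, r} --1--> {p}  [seen]
{p, r} --2--> {p, q, r}  [new]
{r} --0--> {p, q}  [seen]
{r} --1--> ∅  [new]
{r} --2--> {p, q, r}  [seen]
{q, r} --0--> {p, q, r}  [seen]
{q, r} --1--> {r}  [seen]
{q, r} --2--> {p, q, r}  [seen]
{p, q} --0--> {p, r}  [seen]
{p, q} --1--> {p, r}  [seen]
{p, q} --2--> {q, r}  [seen]
{p, q, r} --0--> {p, q, r}  [seen]
{p, q, r} --1--> {p, r}  [seen]
{p, q, r} --2--> {p, q, r}  [seen]
∅ --0--> ∅  [seen]
∅ --1--> ∅  [seen]
∅ --2--> ∅  [seen]
Reachable DFA states: {p}, {q}, {p, r}, {r}, {q, r}, {p, q}, {p, q, r}, ∅.
Accepting DFA states (contain an NFA accepting state): {p}, {q}, {p, r}, {q, r}, {p, q}, {p, q, r}.

6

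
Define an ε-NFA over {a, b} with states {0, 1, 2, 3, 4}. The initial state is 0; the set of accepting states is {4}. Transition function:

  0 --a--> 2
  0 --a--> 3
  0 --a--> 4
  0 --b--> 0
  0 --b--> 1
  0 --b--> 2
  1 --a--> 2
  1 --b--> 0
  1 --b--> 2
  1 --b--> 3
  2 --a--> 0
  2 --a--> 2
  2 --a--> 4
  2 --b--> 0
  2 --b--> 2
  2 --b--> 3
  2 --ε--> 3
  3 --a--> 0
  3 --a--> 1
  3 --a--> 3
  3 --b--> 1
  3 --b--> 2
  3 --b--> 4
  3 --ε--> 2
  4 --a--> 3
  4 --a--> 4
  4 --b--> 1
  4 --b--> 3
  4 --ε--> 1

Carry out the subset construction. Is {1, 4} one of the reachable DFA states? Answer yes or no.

Start state of the DFA: {0} (ε-closure of the NFA start).
{0} --a--> {1, 2, 3, 4}  [new]
{0} --b--> {0, 1, 2, 3}  [new]
{1, 2, 3, 4} --a--> {0, 1, 2, 3, 4}  [new]
{1, 2, 3, 4} --b--> {0, 1, 2, 3, 4}  [seen]
{0, 1, 2, 3} --a--> {0, 1, 2, 3, 4}  [seen]
{0, 1, 2, 3} --b--> {0, 1, 2, 3, 4}  [seen]
{0, 1, 2, 3, 4} --a--> {0, 1, 2, 3, 4}  [seen]
{0, 1, 2, 3, 4} --b--> {0, 1, 2, 3, 4}  [seen]
Reachable DFA states: {0}, {1, 2, 3, 4}, {0, 1, 2, 3}, {0, 1, 2, 3, 4}.
{1, 4} is not among them.

no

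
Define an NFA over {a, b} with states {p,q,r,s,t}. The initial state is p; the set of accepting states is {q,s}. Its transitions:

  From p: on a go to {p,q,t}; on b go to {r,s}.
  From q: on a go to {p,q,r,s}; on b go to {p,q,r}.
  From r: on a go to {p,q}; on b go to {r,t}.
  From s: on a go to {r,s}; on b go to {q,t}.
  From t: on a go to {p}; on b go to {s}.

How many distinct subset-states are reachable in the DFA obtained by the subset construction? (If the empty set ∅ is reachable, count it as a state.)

Start state of the DFA: {p}.
{p} --a--> {p,q,t}  [new]
{p} --b--> {r,s}  [new]
{p,q,t} --a--> {p,q,r,s,t}  [new]
{p,q,t} --b--> {p,q,r,s}  [new]
{r,s} --a--> {p,q,r,s}  [seen]
{r,s} --b--> {q,r,t}  [new]
{p,q,r,s,t} --a--> {p,q,r,s,t}  [seen]
{p,q,r,s,t} --b--> {p,q,r,s,t}  [seen]
{p,q,r,s} --a--> {p,q,r,s,t}  [seen]
{p,q,r,s} --b--> {p,q,r,s,t}  [seen]
{q,r,t} --a--> {p,q,r,s}  [seen]
{q,r,t} --b--> {p,q,r,s,t}  [seen]
Reachable DFA states: {p}, {p,q,t}, {r,s}, {p,q,r,s,t}, {p,q,r,s}, {q,r,t}.

6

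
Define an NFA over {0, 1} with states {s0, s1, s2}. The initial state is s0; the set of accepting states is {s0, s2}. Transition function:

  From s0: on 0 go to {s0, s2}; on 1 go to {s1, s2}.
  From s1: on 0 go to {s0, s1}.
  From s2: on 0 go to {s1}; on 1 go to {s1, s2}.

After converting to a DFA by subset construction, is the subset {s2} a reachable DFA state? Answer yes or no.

no

Start state of the DFA: {s0}.
{s0} --0--> {s0, s2}  [new]
{s0} --1--> {s1, s2}  [new]
{s0, s2} --0--> {s0, s1, s2}  [new]
{s0, s2} --1--> {s1, s2}  [seen]
{s1, s2} --0--> {s0, s1}  [new]
{s1, s2} --1--> {s1, s2}  [seen]
{s0, s1, s2} --0--> {s0, s1, s2}  [seen]
{s0, s1, s2} --1--> {s1, s2}  [seen]
{s0, s1} --0--> {s0, s1, s2}  [seen]
{s0, s1} --1--> {s1, s2}  [seen]
Reachable DFA states: {s0}, {s0, s2}, {s1, s2}, {s0, s1, s2}, {s0, s1}.
{s2} is not among them.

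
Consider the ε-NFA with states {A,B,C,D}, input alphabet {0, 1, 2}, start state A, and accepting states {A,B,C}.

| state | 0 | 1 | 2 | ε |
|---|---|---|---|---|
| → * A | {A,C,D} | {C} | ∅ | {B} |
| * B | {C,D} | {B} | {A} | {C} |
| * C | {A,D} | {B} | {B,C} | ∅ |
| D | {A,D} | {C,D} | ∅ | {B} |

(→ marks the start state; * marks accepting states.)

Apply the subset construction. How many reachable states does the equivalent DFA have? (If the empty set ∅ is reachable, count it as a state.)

Start state of the DFA: {A,B,C} (ε-closure of the NFA start).
{A,B,C} --0--> {A,B,C,D}  [new]
{A,B,C} --1--> {B,C}  [new]
{A,B,C} --2--> {A,B,C}  [seen]
{A,B,C,D} --0--> {A,B,C,D}  [seen]
{A,B,C,D} --1--> {B,C,D}  [new]
{A,B,C,D} --2--> {A,B,C}  [seen]
{B,C} --0--> {A,B,C,D}  [seen]
{B,C} --1--> {B,C}  [seen]
{B,C} --2--> {A,B,C}  [seen]
{B,C,D} --0--> {A,B,C,D}  [seen]
{B,C,D} --1--> {B,C,D}  [seen]
{B,C,D} --2--> {A,B,C}  [seen]
Reachable DFA states: {A,B,C}, {A,B,C,D}, {B,C}, {B,C,D}.

4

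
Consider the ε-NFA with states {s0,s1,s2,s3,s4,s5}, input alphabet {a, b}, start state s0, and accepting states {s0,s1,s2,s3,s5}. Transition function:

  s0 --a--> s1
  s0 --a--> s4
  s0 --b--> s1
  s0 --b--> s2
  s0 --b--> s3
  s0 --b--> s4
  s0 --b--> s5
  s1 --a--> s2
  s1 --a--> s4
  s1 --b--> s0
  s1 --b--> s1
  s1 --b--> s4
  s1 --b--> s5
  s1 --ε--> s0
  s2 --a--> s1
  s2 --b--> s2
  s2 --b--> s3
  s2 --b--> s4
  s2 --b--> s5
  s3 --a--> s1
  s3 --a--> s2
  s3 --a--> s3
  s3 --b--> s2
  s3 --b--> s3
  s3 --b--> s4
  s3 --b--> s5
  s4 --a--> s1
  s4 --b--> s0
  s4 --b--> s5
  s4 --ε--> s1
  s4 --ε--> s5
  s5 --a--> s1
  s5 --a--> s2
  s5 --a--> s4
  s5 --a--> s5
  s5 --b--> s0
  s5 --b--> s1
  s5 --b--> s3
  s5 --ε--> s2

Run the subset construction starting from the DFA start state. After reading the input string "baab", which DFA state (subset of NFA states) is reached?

{s0,s1,s2,s3,s4,s5}

Start: {s0}.
δ(s0,b) = {s1,s2,s3,s4,s5}.
Union: {s1,s2,s3,s4,s5}.
ε-closure gives {s0,s1,s2,s3,s4,s5}.
After b: {s0,s1,s2,s3,s4,s5}.
δ(s0,a) = {s1,s4}; δ(s1,a) = {s2,s4}; δ(s2,a) = {s1}; δ(s3,a) = {s1,s2,s3}; δ(s4,a) = {s1}; δ(s5,a) = {s1,s2,s4,s5}.
Union: {s1,s2,s3,s4,s5}.
ε-closure gives {s0,s1,s2,s3,s4,s5}.
After a: {s0,s1,s2,s3,s4,s5}.
δ(s0,a) = {s1,s4}; δ(s1,a) = {s2,s4}; δ(s2,a) = {s1}; δ(s3,a) = {s1,s2,s3}; δ(s4,a) = {s1}; δ(s5,a) = {s1,s2,s4,s5}.
Union: {s1,s2,s3,s4,s5}.
ε-closure gives {s0,s1,s2,s3,s4,s5}.
After a: {s0,s1,s2,s3,s4,s5}.
δ(s0,b) = {s1,s2,s3,s4,s5}; δ(s1,b) = {s0,s1,s4,s5}; δ(s2,b) = {s2,s3,s4,s5}; δ(s3,b) = {s2,s3,s4,s5}; δ(s4,b) = {s0,s5}; δ(s5,b) = {s0,s1,s3}.
Union: {s0,s1,s2,s3,s4,s5}.
After b: {s0,s1,s2,s3,s4,s5}.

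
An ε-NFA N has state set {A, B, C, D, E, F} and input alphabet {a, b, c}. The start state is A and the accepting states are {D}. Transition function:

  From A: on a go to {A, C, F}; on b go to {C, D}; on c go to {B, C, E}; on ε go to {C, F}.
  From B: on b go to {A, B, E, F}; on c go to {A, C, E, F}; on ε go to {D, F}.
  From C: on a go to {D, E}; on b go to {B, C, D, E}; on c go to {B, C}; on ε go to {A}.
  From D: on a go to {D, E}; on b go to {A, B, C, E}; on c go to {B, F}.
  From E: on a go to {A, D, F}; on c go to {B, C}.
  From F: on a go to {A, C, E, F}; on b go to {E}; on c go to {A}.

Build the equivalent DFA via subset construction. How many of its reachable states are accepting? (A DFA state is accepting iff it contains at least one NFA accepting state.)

Start state of the DFA: {A, C, F} (ε-closure of the NFA start).
{A, C, F} --a--> {A, C, D, E, F}  [new]
{A, C, F} --b--> {A, B, C, D, E, F}  [new]
{A, C, F} --c--> {A, B, C, D, E, F}  [seen]
{A, C, D, E, F} --a--> {A, C, D, E, F}  [seen]
{A, C, D, E, F} --b--> {A, B, C, D, E, F}  [seen]
{A, C, D, E, F} --c--> {A, B, C, D, E, F}  [seen]
{A, B, C, D, E, F} --a--> {A, C, D, E, F}  [seen]
{A, B, C, D, E, F} --b--> {A, B, C, D, E, F}  [seen]
{A, B, C, D, E, F} --c--> {A, B, C, D, E, F}  [seen]
Reachable DFA states: {A, C, F}, {A, C, D, E, F}, {A, B, C, D, E, F}.
Accepting DFA states (contain an NFA accepting state): {A, C, D, E, F}, {A, B, C, D, E, F}.

2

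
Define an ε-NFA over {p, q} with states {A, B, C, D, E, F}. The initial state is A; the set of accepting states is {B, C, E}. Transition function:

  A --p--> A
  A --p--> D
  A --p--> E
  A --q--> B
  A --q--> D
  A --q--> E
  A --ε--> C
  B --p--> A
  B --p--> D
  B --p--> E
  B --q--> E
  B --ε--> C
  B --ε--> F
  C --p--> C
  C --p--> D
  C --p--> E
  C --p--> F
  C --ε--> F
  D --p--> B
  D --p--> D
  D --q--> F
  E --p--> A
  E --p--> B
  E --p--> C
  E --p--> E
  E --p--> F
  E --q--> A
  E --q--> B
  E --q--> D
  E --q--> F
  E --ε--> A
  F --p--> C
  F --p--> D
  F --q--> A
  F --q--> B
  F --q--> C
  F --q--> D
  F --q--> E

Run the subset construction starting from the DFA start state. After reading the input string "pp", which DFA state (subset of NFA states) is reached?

{A, B, C, D, E, F}

Start: {A, C, F}.
δ(A,p) = {A, D, E}; δ(C,p) = {C, D, E, F}; δ(F,p) = {C, D}.
Union: {A, C, D, E, F}.
After p: {A, C, D, E, F}.
δ(A,p) = {A, D, E}; δ(C,p) = {C, D, E, F}; δ(D,p) = {B, D}; δ(E,p) = {A, B, C, E, F}; δ(F,p) = {C, D}.
Union: {A, B, C, D, E, F}.
After p: {A, B, C, D, E, F}.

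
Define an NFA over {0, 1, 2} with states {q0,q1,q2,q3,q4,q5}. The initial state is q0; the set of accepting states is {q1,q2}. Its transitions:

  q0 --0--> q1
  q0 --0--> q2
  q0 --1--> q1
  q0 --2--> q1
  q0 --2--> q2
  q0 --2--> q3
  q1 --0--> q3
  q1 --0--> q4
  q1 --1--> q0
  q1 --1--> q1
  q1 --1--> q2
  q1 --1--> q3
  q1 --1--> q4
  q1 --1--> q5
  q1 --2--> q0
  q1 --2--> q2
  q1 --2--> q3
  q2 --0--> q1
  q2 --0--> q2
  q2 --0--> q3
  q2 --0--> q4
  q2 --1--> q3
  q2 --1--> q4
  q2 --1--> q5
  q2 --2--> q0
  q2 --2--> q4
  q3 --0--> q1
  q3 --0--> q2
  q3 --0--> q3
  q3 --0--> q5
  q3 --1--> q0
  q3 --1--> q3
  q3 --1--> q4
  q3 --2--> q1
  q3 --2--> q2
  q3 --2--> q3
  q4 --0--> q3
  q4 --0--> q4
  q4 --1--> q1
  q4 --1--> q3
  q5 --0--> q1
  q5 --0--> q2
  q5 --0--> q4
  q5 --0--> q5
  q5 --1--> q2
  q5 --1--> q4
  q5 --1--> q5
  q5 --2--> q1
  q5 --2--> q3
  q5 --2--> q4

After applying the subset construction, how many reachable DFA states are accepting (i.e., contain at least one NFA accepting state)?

12

Start state of the DFA: {q0}.
{q0} --0--> {q1,q2}  [new]
{q0} --1--> {q1}  [new]
{q0} --2--> {q1,q2,q3}  [new]
{q1,q2} --0--> {q1,q2,q3,q4}  [new]
{q1,q2} --1--> {q0,q1,q2,q3,q4,q5}  [new]
{q1,q2} --2--> {q0,q2,q3,q4}  [new]
{q1} --0--> {q3,q4}  [new]
{q1} --1--> {q0,q1,q2,q3,q4,q5}  [seen]
{q1} --2--> {q0,q2,q3}  [new]
{q1,q2,q3} --0--> {q1,q2,q3,q4,q5}  [new]
{q1,q2,q3} --1--> {q0,q1,q2,q3,q4,q5}  [seen]
{q1,q2,q3} --2--> {q0,q1,q2,q3,q4}  [new]
{q1,q2,q3,q4} --0--> {q1,q2,q3,q4,q5}  [seen]
{q1,q2,q3,q4} --1--> {q0,q1,q2,q3,q4,q5}  [seen]
{q1,q2,q3,q4} --2--> {q0,q1,q2,q3,q4}  [seen]
{q0,q1,q2,q3,q4,q5} --0--> {q1,q2,q3,q4,q5}  [seen]
{q0,q1,q2,q3,q4,q5} --1--> {q0,q1,q2,q3,q4,q5}  [seen]
{q0,q1,q2,q3,q4,q5} --2--> {q0,q1,q2,q3,q4}  [seen]
{q0,q2,q3,q4} --0--> {q1,q2,q3,q4,q5}  [seen]
{q0,q2,q3,q4} --1--> {q0,q1,q3,q4,q5}  [new]
{q0,q2,q3,q4} --2--> {q0,q1,q2,q3,q4}  [seen]
{q3,q4} --0--> {q1,q2,q3,q4,q5}  [seen]
{q3,q4} --1--> {q0,q1,q3,q4}  [new]
{q3,q4} --2--> {q1,q2,q3}  [seen]
{q0,q2,q3} --0--> {q1,q2,q3,q4,q5}  [seen]
{q0,q2,q3} --1--> {q0,q1,q3,q4,q5}  [seen]
{q0,q2,q3} --2--> {q0,q1,q2,q3,q4}  [seen]
{q1,q2,q3,q4,q5} --0--> {q1,q2,q3,q4,q5}  [seen]
{q1,q2,q3,q4,q5} --1--> {q0,q1,q2,q3,q4,q5}  [seen]
{q1,q2,q3,q4,q5} --2--> {q0,q1,q2,q3,q4}  [seen]
{q0,q1,q2,q3,q4} --0--> {q1,q2,q3,q4,q5}  [seen]
{q0,q1,q2,q3,q4} --1--> {q0,q1,q2,q3,q4,q5}  [seen]
{q0,q1,q2,q3,q4} --2--> {q0,q1,q2,q3,q4}  [seen]
{q0,q1,q3,q4,q5} --0--> {q1,q2,q3,q4,q5}  [seen]
{q0,q1,q3,q4,q5} --1--> {q0,q1,q2,q3,q4,q5}  [seen]
{q0,q1,q3,q4,q5} --2--> {q0,q1,q2,q3,q4}  [seen]
{q0,q1,q3,q4} --0--> {q1,q2,q3,q4,q5}  [seen]
{q0,q1,q3,q4} --1--> {q0,q1,q2,q3,q4,q5}  [seen]
{q0,q1,q3,q4} --2--> {q0,q1,q2,q3}  [new]
{q0,q1,q2,q3} --0--> {q1,q2,q3,q4,q5}  [seen]
{q0,q1,q2,q3} --1--> {q0,q1,q2,q3,q4,q5}  [seen]
{q0,q1,q2,q3} --2--> {q0,q1,q2,q3,q4}  [seen]
Reachable DFA states: {q0}, {q1,q2}, {q1}, {q1,q2,q3}, {q1,q2,q3,q4}, {q0,q1,q2,q3,q4,q5}, {q0,q2,q3,q4}, {q3,q4}, {q0,q2,q3}, {q1,q2,q3,q4,q5}, {q0,q1,q2,q3,q4}, {q0,q1,q3,q4,q5}, {q0,q1,q3,q4}, {q0,q1,q2,q3}.
Accepting DFA states (contain an NFA accepting state): {q1,q2}, {q1}, {q1,q2,q3}, {q1,q2,q3,q4}, {q0,q1,q2,q3,q4,q5}, {q0,q2,q3,q4}, {q0,q2,q3}, {q1,q2,q3,q4,q5}, {q0,q1,q2,q3,q4}, {q0,q1,q3,q4,q5}, {q0,q1,q3,q4}, {q0,q1,q2,q3}.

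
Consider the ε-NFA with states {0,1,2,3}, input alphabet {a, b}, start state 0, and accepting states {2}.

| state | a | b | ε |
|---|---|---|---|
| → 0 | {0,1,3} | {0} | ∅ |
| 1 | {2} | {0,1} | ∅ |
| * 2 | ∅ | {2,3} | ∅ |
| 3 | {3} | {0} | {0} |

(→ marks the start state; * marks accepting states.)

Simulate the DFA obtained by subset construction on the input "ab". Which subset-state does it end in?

Start: {0}.
δ(0,a) = {0,1,3}.
Union: {0,1,3}.
After a: {0,1,3}.
δ(0,b) = {0}; δ(1,b) = {0,1}; δ(3,b) = {0}.
Union: {0,1}.
After b: {0,1}.

{0,1}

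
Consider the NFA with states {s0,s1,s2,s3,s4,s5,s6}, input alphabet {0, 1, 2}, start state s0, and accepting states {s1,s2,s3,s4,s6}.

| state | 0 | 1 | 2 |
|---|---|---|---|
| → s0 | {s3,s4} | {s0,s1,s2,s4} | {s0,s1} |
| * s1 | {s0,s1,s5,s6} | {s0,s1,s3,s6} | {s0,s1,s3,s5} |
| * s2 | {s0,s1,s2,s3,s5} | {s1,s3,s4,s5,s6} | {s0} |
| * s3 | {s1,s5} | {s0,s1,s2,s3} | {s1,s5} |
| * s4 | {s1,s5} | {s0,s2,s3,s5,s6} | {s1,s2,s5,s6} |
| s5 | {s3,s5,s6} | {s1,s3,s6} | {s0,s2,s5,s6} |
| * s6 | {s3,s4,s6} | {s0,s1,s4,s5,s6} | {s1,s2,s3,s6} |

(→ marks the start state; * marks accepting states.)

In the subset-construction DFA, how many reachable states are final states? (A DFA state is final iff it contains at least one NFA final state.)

12

Start state of the DFA: {s0}.
{s0} --0--> {s3,s4}  [new]
{s0} --1--> {s0,s1,s2,s4}  [new]
{s0} --2--> {s0,s1}  [new]
{s3,s4} --0--> {s1,s5}  [new]
{s3,s4} --1--> {s0,s1,s2,s3,s5,s6}  [new]
{s3,s4} --2--> {s1,s2,s5,s6}  [new]
{s0,s1,s2,s4} --0--> {s0,s1,s2,s3,s4,s5,s6}  [new]
{s0,s1,s2,s4} --1--> {s0,s1,s2,s3,s4,s5,s6}  [seen]
{s0,s1,s2,s4} --2--> {s0,s1,s2,s3,s5,s6}  [seen]
{s0,s1} --0--> {s0,s1,s3,s4,s5,s6}  [new]
{s0,s1} --1--> {s0,s1,s2,s3,s4,s6}  [new]
{s0,s1} --2--> {s0,s1,s3,s5}  [new]
{s1,s5} --0--> {s0,s1,s3,s5,s6}  [new]
{s1,s5} --1--> {s0,s1,s3,s6}  [new]
{s1,s5} --2--> {s0,s1,s2,s3,s5,s6}  [seen]
{s0,s1,s2,s3,s5,s6} --0--> {s0,s1,s2,s3,s4,s5,s6}  [seen]
{s0,s1,s2,s3,s5,s6} --1--> {s0,s1,s2,s3,s4,s5,s6}  [seen]
{s0,s1,s2,s3,s5,s6} --2--> {s0,s1,s2,s3,s5,s6}  [seen]
{s1,s2,s5,s6} --0--> {s0,s1,s2,s3,s4,s5,s6}  [seen]
{s1,s2,s5,s6} --1--> {s0,s1,s3,s4,s5,s6}  [seen]
{s1,s2,s5,s6} --2--> {s0,s1,s2,s3,s5,s6}  [seen]
{s0,s1,s2,s3,s4,s5,s6} --0--> {s0,s1,s2,s3,s4,s5,s6}  [seen]
{s0,s1,s2,s3,s4,s5,s6} --1--> {s0,s1,s2,s3,s4,s5,s6}  [seen]
{s0,s1,s2,s3,s4,s5,s6} --2--> {s0,s1,s2,s3,s5,s6}  [seen]
{s0,s1,s3,s4,s5,s6} --0--> {s0,s1,s3,s4,s5,s6}  [seen]
{s0,s1,s3,s4,s5,s6} --1--> {s0,s1,s2,s3,s4,s5,s6}  [seen]
{s0,s1,s3,s4,s5,s6} --2--> {s0,s1,s2,s3,s5,s6}  [seen]
{s0,s1,s2,s3,s4,s6} --0--> {s0,s1,s2,s3,s4,s5,s6}  [seen]
{s0,s1,s2,s3,s4,s6} --1--> {s0,s1,s2,s3,s4,s5,s6}  [seen]
{s0,s1,s2,s3,s4,s6} --2--> {s0,s1,s2,s3,s5,s6}  [seen]
{s0,s1,s3,s5} --0--> {s0,s1,s3,s4,s5,s6}  [seen]
{s0,s1,s3,s5} --1--> {s0,s1,s2,s3,s4,s6}  [seen]
{s0,s1,s3,s5} --2--> {s0,s1,s2,s3,s5,s6}  [seen]
{s0,s1,s3,s5,s6} --0--> {s0,s1,s3,s4,s5,s6}  [seen]
{s0,s1,s3,s5,s6} --1--> {s0,s1,s2,s3,s4,s5,s6}  [seen]
{s0,s1,s3,s5,s6} --2--> {s0,s1,s2,s3,s5,s6}  [seen]
{s0,s1,s3,s6} --0--> {s0,s1,s3,s4,s5,s6}  [seen]
{s0,s1,s3,s6} --1--> {s0,s1,s2,s3,s4,s5,s6}  [seen]
{s0,s1,s3,s6} --2--> {s0,s1,s2,s3,s5,s6}  [seen]
Reachable DFA states: {s0}, {s3,s4}, {s0,s1,s2,s4}, {s0,s1}, {s1,s5}, {s0,s1,s2,s3,s5,s6}, {s1,s2,s5,s6}, {s0,s1,s2,s3,s4,s5,s6}, {s0,s1,s3,s4,s5,s6}, {s0,s1,s2,s3,s4,s6}, {s0,s1,s3,s5}, {s0,s1,s3,s5,s6}, {s0,s1,s3,s6}.
Accepting DFA states (contain an NFA accepting state): {s3,s4}, {s0,s1,s2,s4}, {s0,s1}, {s1,s5}, {s0,s1,s2,s3,s5,s6}, {s1,s2,s5,s6}, {s0,s1,s2,s3,s4,s5,s6}, {s0,s1,s3,s4,s5,s6}, {s0,s1,s2,s3,s4,s6}, {s0,s1,s3,s5}, {s0,s1,s3,s5,s6}, {s0,s1,s3,s6}.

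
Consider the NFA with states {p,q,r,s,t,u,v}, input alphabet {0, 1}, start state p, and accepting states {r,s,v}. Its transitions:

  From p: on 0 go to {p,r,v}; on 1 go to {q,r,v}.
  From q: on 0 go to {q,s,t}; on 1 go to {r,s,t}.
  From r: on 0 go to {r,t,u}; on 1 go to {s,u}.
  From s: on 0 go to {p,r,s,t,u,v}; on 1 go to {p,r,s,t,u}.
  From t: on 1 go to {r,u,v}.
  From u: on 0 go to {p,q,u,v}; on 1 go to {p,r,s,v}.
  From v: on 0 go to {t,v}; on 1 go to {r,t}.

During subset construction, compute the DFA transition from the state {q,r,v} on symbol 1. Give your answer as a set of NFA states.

{r,s,t,u}

δ(q,1) = {r,s,t}; δ(r,1) = {s,u}; δ(v,1) = {r,t}.
Union: {r,s,t,u}.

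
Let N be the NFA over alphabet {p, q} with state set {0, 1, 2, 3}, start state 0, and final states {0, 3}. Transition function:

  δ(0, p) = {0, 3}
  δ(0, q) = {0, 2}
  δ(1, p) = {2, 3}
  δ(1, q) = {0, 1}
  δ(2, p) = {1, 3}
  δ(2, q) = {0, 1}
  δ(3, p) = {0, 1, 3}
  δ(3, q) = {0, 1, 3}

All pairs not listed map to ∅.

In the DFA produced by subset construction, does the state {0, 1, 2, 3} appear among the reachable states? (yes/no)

yes

Start state of the DFA: {0}.
{0} --p--> {0, 3}  [new]
{0} --q--> {0, 2}  [new]
{0, 3} --p--> {0, 1, 3}  [new]
{0, 3} --q--> {0, 1, 2, 3}  [new]
{0, 2} --p--> {0, 1, 3}  [seen]
{0, 2} --q--> {0, 1, 2}  [new]
{0, 1, 3} --p--> {0, 1, 2, 3}  [seen]
{0, 1, 3} --q--> {0, 1, 2, 3}  [seen]
{0, 1, 2, 3} --p--> {0, 1, 2, 3}  [seen]
{0, 1, 2, 3} --q--> {0, 1, 2, 3}  [seen]
{0, 1, 2} --p--> {0, 1, 2, 3}  [seen]
{0, 1, 2} --q--> {0, 1, 2}  [seen]
Reachable DFA states: {0}, {0, 3}, {0, 2}, {0, 1, 3}, {0, 1, 2, 3}, {0, 1, 2}.
{0, 1, 2, 3} is among them.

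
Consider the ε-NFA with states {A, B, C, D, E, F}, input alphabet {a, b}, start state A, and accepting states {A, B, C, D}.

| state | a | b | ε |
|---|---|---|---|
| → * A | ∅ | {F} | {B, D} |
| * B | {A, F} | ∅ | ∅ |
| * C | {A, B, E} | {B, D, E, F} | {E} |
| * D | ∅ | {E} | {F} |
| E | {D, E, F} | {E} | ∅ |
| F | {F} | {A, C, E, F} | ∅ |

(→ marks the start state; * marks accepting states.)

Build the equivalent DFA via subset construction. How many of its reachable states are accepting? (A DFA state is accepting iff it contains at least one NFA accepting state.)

3

Start state of the DFA: {A, B, D, F} (ε-closure of the NFA start).
{A, B, D, F} --a--> {A, B, D, F}  [seen]
{A, B, D, F} --b--> {A, B, C, D, E, F}  [new]
{A, B, C, D, E, F} --a--> {A, B, D, E, F}  [new]
{A, B, C, D, E, F} --b--> {A, B, C, D, E, F}  [seen]
{A, B, D, E, F} --a--> {A, B, D, E, F}  [seen]
{A, B, D, E, F} --b--> {A, B, C, D, E, F}  [seen]
Reachable DFA states: {A, B, D, F}, {A, B, C, D, E, F}, {A, B, D, E, F}.
Accepting DFA states (contain an NFA accepting state): {A, B, D, F}, {A, B, C, D, E, F}, {A, B, D, E, F}.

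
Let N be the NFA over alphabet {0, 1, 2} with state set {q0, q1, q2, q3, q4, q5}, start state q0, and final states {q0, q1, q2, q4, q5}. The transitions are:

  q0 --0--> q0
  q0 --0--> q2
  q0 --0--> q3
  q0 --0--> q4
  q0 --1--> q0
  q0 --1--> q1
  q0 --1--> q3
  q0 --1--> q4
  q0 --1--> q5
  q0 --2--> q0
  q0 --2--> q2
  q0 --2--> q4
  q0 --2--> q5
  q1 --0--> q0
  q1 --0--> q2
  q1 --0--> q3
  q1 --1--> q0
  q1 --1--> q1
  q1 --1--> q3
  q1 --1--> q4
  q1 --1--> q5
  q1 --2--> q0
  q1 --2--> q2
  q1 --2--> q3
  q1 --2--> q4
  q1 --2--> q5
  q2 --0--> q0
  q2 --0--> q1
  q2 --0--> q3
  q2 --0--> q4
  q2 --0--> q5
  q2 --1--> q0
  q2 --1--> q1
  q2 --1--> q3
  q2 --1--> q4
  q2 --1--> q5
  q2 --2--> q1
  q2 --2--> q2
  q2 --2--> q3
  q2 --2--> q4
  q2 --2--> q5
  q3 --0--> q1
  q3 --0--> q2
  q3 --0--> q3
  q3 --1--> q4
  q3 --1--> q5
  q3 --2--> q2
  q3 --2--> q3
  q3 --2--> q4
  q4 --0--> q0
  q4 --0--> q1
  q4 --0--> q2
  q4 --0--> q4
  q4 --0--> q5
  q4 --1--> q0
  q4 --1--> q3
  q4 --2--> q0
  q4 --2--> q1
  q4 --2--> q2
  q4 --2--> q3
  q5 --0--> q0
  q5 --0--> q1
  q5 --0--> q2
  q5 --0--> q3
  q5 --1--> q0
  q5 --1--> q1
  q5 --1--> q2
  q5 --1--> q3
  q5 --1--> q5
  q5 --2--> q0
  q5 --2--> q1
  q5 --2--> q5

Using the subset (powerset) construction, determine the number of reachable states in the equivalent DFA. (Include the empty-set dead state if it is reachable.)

5

Start state of the DFA: {q0}.
{q0} --0--> {q0, q2, q3, q4}  [new]
{q0} --1--> {q0, q1, q3, q4, q5}  [new]
{q0} --2--> {q0, q2, q4, q5}  [new]
{q0, q2, q3, q4} --0--> {q0, q1, q2, q3, q4, q5}  [new]
{q0, q2, q3, q4} --1--> {q0, q1, q3, q4, q5}  [seen]
{q0, q2, q3, q4} --2--> {q0, q1, q2, q3, q4, q5}  [seen]
{q0, q1, q3, q4, q5} --0--> {q0, q1, q2, q3, q4, q5}  [seen]
{q0, q1, q3, q4, q5} --1--> {q0, q1, q2, q3, q4, q5}  [seen]
{q0, q1, q3, q4, q5} --2--> {q0, q1, q2, q3, q4, q5}  [seen]
{q0, q2, q4, q5} --0--> {q0, q1, q2, q3, q4, q5}  [seen]
{q0, q2, q4, q5} --1--> {q0, q1, q2, q3, q4, q5}  [seen]
{q0, q2, q4, q5} --2--> {q0, q1, q2, q3, q4, q5}  [seen]
{q0, q1, q2, q3, q4, q5} --0--> {q0, q1, q2, q3, q4, q5}  [seen]
{q0, q1, q2, q3, q4, q5} --1--> {q0, q1, q2, q3, q4, q5}  [seen]
{q0, q1, q2, q3, q4, q5} --2--> {q0, q1, q2, q3, q4, q5}  [seen]
Reachable DFA states: {q0}, {q0, q2, q3, q4}, {q0, q1, q3, q4, q5}, {q0, q2, q4, q5}, {q0, q1, q2, q3, q4, q5}.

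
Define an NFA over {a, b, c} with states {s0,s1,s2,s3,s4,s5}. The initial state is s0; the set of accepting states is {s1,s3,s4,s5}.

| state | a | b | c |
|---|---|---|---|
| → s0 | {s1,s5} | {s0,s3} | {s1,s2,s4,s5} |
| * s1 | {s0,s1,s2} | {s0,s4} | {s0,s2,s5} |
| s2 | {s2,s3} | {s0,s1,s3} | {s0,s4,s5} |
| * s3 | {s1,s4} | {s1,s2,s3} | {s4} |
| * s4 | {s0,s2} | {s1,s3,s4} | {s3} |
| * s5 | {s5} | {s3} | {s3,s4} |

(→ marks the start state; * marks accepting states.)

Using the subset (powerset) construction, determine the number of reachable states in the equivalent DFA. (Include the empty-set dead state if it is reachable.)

Start state of the DFA: {s0}.
{s0} --a--> {s1,s5}  [new]
{s0} --b--> {s0,s3}  [new]
{s0} --c--> {s1,s2,s4,s5}  [new]
{s1,s5} --a--> {s0,s1,s2,s5}  [new]
{s1,s5} --b--> {s0,s3,s4}  [new]
{s1,s5} --c--> {s0,s2,s3,s4,s5}  [new]
{s0,s3} --a--> {s1,s4,s5}  [new]
{s0,s3} --b--> {s0,s1,s2,s3}  [new]
{s0,s3} --c--> {s1,s2,s4,s5}  [seen]
{s1,s2,s4,s5} --a--> {s0,s1,s2,s3,s5}  [new]
{s1,s2,s4,s5} --b--> {s0,s1,s3,s4}  [new]
{s1,s2,s4,s5} --c--> {s0,s2,s3,s4,s5}  [seen]
{s0,s1,s2,s5} --a--> {s0,s1,s2,s3,s5}  [seen]
{s0,s1,s2,s5} --b--> {s0,s1,s3,s4}  [seen]
{s0,s1,s2,s5} --c--> {s0,s1,s2,s3,s4,s5}  [new]
{s0,s3,s4} --a--> {s0,s1,s2,s4,s5}  [new]
{s0,s3,s4} --b--> {s0,s1,s2,s3,s4}  [new]
{s0,s3,s4} --c--> {s1,s2,s3,s4,s5}  [new]
{s0,s2,s3,s4,s5} --a--> {s0,s1,s2,s3,s4,s5}  [seen]
{s0,s2,s3,s4,s5} --b--> {s0,s1,s2,s3,s4}  [seen]
{s0,s2,s3,s4,s5} --c--> {s0,s1,s2,s3,s4,s5}  [seen]
{s1,s4,s5} --a--> {s0,s1,s2,s5}  [seen]
{s1,s4,s5} --b--> {s0,s1,s3,s4}  [seen]
{s1,s4,s5} --c--> {s0,s2,s3,s4,s5}  [seen]
{s0,s1,s2,s3} --a--> {s0,s1,s2,s3,s4,s5}  [seen]
{s0,s1,s2,s3} --b--> {s0,s1,s2,s3,s4}  [seen]
{s0,s1,s2,s3} --c--> {s0,s1,s2,s4,s5}  [seen]
{s0,s1,s2,s3,s5} --a--> {s0,s1,s2,s3,s4,s5}  [seen]
{s0,s1,s2,s3,s5} --b--> {s0,s1,s2,s3,s4}  [seen]
{s0,s1,s2,s3,s5} --c--> {s0,s1,s2,s3,s4,s5}  [seen]
{s0,s1,s3,s4} --a--> {s0,s1,s2,s4,s5}  [seen]
{s0,s1,s3,s4} --b--> {s0,s1,s2,s3,s4}  [seen]
{s0,s1,s3,s4} --c--> {s0,s1,s2,s3,s4,s5}  [seen]
{s0,s1,s2,s3,s4,s5} --a--> {s0,s1,s2,s3,s4,s5}  [seen]
{s0,s1,s2,s3,s4,s5} --b--> {s0,s1,s2,s3,s4}  [seen]
{s0,s1,s2,s3,s4,s5} --c--> {s0,s1,s2,s3,s4,s5}  [seen]
{s0,s1,s2,s4,s5} --a--> {s0,s1,s2,s3,s5}  [seen]
{s0,s1,s2,s4,s5} --b--> {s0,s1,s3,s4}  [seen]
{s0,s1,s2,s4,s5} --c--> {s0,s1,s2,s3,s4,s5}  [seen]
{s0,s1,s2,s3,s4} --a--> {s0,s1,s2,s3,s4,s5}  [seen]
{s0,s1,s2,s3,s4} --b--> {s0,s1,s2,s3,s4}  [seen]
{s0,s1,s2,s3,s4} --c--> {s0,s1,s2,s3,s4,s5}  [seen]
{s1,s2,s3,s4,s5} --a--> {s0,s1,s2,s3,s4,s5}  [seen]
{s1,s2,s3,s4,s5} --b--> {s0,s1,s2,s3,s4}  [seen]
{s1,s2,s3,s4,s5} --c--> {s0,s2,s3,s4,s5}  [seen]
Reachable DFA states: {s0}, {s1,s5}, {s0,s3}, {s1,s2,s4,s5}, {s0,s1,s2,s5}, {s0,s3,s4}, {s0,s2,s3,s4,s5}, {s1,s4,s5}, {s0,s1,s2,s3}, {s0,s1,s2,s3,s5}, {s0,s1,s3,s4}, {s0,s1,s2,s3,s4,s5}, {s0,s1,s2,s4,s5}, {s0,s1,s2,s3,s4}, {s1,s2,s3,s4,s5}.

15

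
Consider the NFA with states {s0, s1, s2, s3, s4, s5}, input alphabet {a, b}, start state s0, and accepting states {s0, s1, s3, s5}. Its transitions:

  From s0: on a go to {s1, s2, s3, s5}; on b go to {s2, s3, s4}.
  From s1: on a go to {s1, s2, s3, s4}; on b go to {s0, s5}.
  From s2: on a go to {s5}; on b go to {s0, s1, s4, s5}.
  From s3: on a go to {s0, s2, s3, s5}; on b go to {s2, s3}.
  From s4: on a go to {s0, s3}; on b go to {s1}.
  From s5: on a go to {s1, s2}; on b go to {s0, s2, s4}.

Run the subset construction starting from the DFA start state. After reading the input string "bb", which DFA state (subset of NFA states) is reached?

{s0, s1, s2, s3, s4, s5}

Start: {s0}.
δ(s0,b) = {s2, s3, s4}.
Union: {s2, s3, s4}.
After b: {s2, s3, s4}.
δ(s2,b) = {s0, s1, s4, s5}; δ(s3,b) = {s2, s3}; δ(s4,b) = {s1}.
Union: {s0, s1, s2, s3, s4, s5}.
After b: {s0, s1, s2, s3, s4, s5}.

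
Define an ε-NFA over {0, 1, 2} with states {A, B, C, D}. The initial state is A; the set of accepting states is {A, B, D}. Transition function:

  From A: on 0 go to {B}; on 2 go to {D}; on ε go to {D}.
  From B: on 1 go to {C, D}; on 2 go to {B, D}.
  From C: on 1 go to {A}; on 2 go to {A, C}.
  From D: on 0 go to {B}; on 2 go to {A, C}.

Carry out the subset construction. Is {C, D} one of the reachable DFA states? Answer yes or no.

Start state of the DFA: {A, D} (ε-closure of the NFA start).
{A, D} --0--> {B}  [new]
{A, D} --1--> ∅  [new]
{A, D} --2--> {A, C, D}  [new]
{B} --0--> ∅  [seen]
{B} --1--> {C, D}  [new]
{B} --2--> {B, D}  [new]
∅ --0--> ∅  [seen]
∅ --1--> ∅  [seen]
∅ --2--> ∅  [seen]
{A, C, D} --0--> {B}  [seen]
{A, C, D} --1--> {A, D}  [seen]
{A, C, D} --2--> {A, C, D}  [seen]
{C, D} --0--> {B}  [seen]
{C, D} --1--> {A, D}  [seen]
{C, D} --2--> {A, C, D}  [seen]
{B, D} --0--> {B}  [seen]
{B, D} --1--> {C, D}  [seen]
{B, D} --2--> {A, B, C, D}  [new]
{A, B, C, D} --0--> {B}  [seen]
{A, B, C, D} --1--> {A, C, D}  [seen]
{A, B, C, D} --2--> {A, B, C, D}  [seen]
Reachable DFA states: {A, D}, {B}, ∅, {A, C, D}, {C, D}, {B, D}, {A, B, C, D}.
{C, D} is among them.

yes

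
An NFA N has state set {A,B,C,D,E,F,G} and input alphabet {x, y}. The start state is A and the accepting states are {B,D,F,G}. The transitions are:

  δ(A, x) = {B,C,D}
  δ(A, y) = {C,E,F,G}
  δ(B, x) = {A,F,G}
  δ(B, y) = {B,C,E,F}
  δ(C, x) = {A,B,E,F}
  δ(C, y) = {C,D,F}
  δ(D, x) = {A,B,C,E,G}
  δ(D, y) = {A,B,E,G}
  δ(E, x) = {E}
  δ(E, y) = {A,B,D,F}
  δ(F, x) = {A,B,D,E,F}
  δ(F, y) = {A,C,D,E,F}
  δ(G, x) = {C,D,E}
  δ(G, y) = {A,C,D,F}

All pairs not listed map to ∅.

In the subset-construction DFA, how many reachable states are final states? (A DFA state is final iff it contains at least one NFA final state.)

Start state of the DFA: {A}.
{A} --x--> {B,C,D}  [new]
{A} --y--> {C,E,F,G}  [new]
{B,C,D} --x--> {A,B,C,E,F,G}  [new]
{B,C,D} --y--> {A,B,C,D,E,F,G}  [new]
{C,E,F,G} --x--> {A,B,C,D,E,F}  [new]
{C,E,F,G} --y--> {A,B,C,D,E,F}  [seen]
{A,B,C,E,F,G} --x--> {A,B,C,D,E,F,G}  [seen]
{A,B,C,E,F,G} --y--> {A,B,C,D,E,F,G}  [seen]
{A,B,C,D,E,F,G} --x--> {A,B,C,D,E,F,G}  [seen]
{A,B,C,D,E,F,G} --y--> {A,B,C,D,E,F,G}  [seen]
{A,B,C,D,E,F} --x--> {A,B,C,D,E,F,G}  [seen]
{A,B,C,D,E,F} --y--> {A,B,C,D,E,F,G}  [seen]
Reachable DFA states: {A}, {B,C,D}, {C,E,F,G}, {A,B,C,E,F,G}, {A,B,C,D,E,F,G}, {A,B,C,D,E,F}.
Accepting DFA states (contain an NFA accepting state): {B,C,D}, {C,E,F,G}, {A,B,C,E,F,G}, {A,B,C,D,E,F,G}, {A,B,C,D,E,F}.

5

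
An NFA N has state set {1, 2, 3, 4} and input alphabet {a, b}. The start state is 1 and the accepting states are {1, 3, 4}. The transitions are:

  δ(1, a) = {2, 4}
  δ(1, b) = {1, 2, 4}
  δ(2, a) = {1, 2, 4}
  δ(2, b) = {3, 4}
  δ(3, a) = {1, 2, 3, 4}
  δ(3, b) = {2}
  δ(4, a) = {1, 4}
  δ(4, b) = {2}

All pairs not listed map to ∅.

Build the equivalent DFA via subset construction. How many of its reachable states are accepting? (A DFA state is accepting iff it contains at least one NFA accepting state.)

5

Start state of the DFA: {1}.
{1} --a--> {2, 4}  [new]
{1} --b--> {1, 2, 4}  [new]
{2, 4} --a--> {1, 2, 4}  [seen]
{2, 4} --b--> {2, 3, 4}  [new]
{1, 2, 4} --a--> {1, 2, 4}  [seen]
{1, 2, 4} --b--> {1, 2, 3, 4}  [new]
{2, 3, 4} --a--> {1, 2, 3, 4}  [seen]
{2, 3, 4} --b--> {2, 3, 4}  [seen]
{1, 2, 3, 4} --a--> {1, 2, 3, 4}  [seen]
{1, 2, 3, 4} --b--> {1, 2, 3, 4}  [seen]
Reachable DFA states: {1}, {2, 4}, {1, 2, 4}, {2, 3, 4}, {1, 2, 3, 4}.
Accepting DFA states (contain an NFA accepting state): {1}, {2, 4}, {1, 2, 4}, {2, 3, 4}, {1, 2, 3, 4}.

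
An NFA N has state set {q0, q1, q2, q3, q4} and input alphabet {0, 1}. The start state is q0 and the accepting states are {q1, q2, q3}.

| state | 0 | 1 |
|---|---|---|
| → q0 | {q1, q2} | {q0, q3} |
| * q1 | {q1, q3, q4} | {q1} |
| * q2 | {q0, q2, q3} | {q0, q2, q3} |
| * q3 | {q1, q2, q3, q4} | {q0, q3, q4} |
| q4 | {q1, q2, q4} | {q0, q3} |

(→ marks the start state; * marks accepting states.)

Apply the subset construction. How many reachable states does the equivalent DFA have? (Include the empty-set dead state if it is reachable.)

7

Start state of the DFA: {q0}.
{q0} --0--> {q1, q2}  [new]
{q0} --1--> {q0, q3}  [new]
{q1, q2} --0--> {q0, q1, q2, q3, q4}  [new]
{q1, q2} --1--> {q0, q1, q2, q3}  [new]
{q0, q3} --0--> {q1, q2, q3, q4}  [new]
{q0, q3} --1--> {q0, q3, q4}  [new]
{q0, q1, q2, q3, q4} --0--> {q0, q1, q2, q3, q4}  [seen]
{q0, q1, q2, q3, q4} --1--> {q0, q1, q2, q3, q4}  [seen]
{q0, q1, q2, q3} --0--> {q0, q1, q2, q3, q4}  [seen]
{q0, q1, q2, q3} --1--> {q0, q1, q2, q3, q4}  [seen]
{q1, q2, q3, q4} --0--> {q0, q1, q2, q3, q4}  [seen]
{q1, q2, q3, q4} --1--> {q0, q1, q2, q3, q4}  [seen]
{q0, q3, q4} --0--> {q1, q2, q3, q4}  [seen]
{q0, q3, q4} --1--> {q0, q3, q4}  [seen]
Reachable DFA states: {q0}, {q1, q2}, {q0, q3}, {q0, q1, q2, q3, q4}, {q0, q1, q2, q3}, {q1, q2, q3, q4}, {q0, q3, q4}.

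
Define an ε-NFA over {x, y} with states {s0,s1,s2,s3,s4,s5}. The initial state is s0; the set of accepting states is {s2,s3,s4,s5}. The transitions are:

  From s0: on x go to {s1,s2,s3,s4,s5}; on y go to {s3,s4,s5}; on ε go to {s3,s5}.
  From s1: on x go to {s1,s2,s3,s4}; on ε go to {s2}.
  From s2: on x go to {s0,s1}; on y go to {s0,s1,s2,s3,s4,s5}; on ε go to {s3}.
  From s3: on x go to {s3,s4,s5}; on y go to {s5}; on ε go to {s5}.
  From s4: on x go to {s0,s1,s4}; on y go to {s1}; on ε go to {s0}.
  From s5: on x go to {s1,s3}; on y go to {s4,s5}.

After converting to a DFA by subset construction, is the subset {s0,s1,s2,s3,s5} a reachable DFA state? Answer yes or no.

no

Start state of the DFA: {s0,s3,s5} (ε-closure of the NFA start).
{s0,s3,s5} --x--> {s0,s1,s2,s3,s4,s5}  [new]
{s0,s3,s5} --y--> {s0,s3,s4,s5}  [new]
{s0,s1,s2,s3,s4,s5} --x--> {s0,s1,s2,s3,s4,s5}  [seen]
{s0,s1,s2,s3,s4,s5} --y--> {s0,s1,s2,s3,s4,s5}  [seen]
{s0,s3,s4,s5} --x--> {s0,s1,s2,s3,s4,s5}  [seen]
{s0,s3,s4,s5} --y--> {s0,s1,s2,s3,s4,s5}  [seen]
Reachable DFA states: {s0,s3,s5}, {s0,s1,s2,s3,s4,s5}, {s0,s3,s4,s5}.
{s0,s1,s2,s3,s5} is not among them.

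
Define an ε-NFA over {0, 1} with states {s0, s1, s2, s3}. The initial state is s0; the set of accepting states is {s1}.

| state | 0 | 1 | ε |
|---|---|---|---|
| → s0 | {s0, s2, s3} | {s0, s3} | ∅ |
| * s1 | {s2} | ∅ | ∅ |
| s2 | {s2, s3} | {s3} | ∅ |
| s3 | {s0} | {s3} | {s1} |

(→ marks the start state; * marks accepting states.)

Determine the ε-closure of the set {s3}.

Begin with {s3}.
s3 →ε {s1}; add s1.
ε-closure = {s1, s3}.

{s1, s3}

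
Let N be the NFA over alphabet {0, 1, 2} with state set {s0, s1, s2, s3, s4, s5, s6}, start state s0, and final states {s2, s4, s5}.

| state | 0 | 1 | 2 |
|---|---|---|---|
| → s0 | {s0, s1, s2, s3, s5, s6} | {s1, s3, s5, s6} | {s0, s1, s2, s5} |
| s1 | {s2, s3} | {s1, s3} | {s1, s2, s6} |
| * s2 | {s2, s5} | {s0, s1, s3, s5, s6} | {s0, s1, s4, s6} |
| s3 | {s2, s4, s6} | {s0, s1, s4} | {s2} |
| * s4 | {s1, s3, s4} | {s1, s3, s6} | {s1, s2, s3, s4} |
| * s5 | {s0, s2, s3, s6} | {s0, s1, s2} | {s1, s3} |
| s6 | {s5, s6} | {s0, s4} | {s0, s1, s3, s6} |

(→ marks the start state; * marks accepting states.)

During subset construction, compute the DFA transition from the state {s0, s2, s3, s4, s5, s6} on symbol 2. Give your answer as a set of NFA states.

δ(s0,2) = {s0, s1, s2, s5}; δ(s2,2) = {s0, s1, s4, s6}; δ(s3,2) = {s2}; δ(s4,2) = {s1, s2, s3, s4}; δ(s5,2) = {s1, s3}; δ(s6,2) = {s0, s1, s3, s6}.
Union: {s0, s1, s2, s3, s4, s5, s6}.

{s0, s1, s2, s3, s4, s5, s6}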